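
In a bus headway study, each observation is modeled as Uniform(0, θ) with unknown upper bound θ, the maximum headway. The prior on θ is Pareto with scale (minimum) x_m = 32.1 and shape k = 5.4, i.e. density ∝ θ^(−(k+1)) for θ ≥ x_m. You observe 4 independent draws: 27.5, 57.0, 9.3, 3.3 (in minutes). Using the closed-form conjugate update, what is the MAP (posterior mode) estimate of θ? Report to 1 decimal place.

A Pareto(scale x_m, shape k) prior on the upper bound θ of Uniform(0, θ) is conjugate: posterior is Pareto(max(x_m, max xᵢ), k + n).
Sample maximum = 57.0; prior scale x_m = 32.1 → posterior scale = max = 57.0.
Posterior shape = 5.4 + 4 = 9.4.
The Pareto density is decreasing on [x_m, ∞), so the mode is x_m = 57.0.

57.0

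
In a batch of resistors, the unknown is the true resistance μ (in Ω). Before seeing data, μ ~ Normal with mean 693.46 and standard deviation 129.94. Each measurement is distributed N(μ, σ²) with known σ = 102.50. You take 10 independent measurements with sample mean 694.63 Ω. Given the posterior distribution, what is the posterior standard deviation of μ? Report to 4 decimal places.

For Normal data with known variance σ², a Normal(μ₀, σ₀²) prior on μ is conjugate. Posterior precision = 1/σ₀² + n/σ²; posterior mean is the precision-weighted average of μ₀ and x̄.
σ₀² = 129.94² = 16884.4036, σ² = 102.50² = 10506.25; σ² + n·σ₀² = 10506.25 + 10·16884.4036 = 179350.286.
Posterior precision = 1/σ₀² + n/σ² = 1/16884.4036 + 10/10506.25 = (σ² + n·σ₀²)/(σ₀²σ²) = 179350.286/(16884.4036·10506.25); posterior variance σₙ² = σ₀²σ²/(σ² + n·σ₀²) = 16884.4036·10506.25/179350.286 = 989.079913.
Posterior SD = √σₙ² = √(16884.4036·10506.25/179350.286) = 31.4496.

31.4496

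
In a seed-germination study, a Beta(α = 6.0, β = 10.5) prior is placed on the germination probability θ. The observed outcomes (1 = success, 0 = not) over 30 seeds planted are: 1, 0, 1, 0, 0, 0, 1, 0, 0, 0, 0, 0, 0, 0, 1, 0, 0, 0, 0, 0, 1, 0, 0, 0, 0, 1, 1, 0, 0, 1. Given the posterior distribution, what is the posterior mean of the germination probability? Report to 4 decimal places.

0.3011

The Beta prior is conjugate to a Binomial/Bernoulli likelihood; the update adds successes to α and failures to β.
Posterior: Beta(α+k, β+n−k) = Beta(6.0+8, 10.5+22) = Beta(14.0, 32.5).
Posterior mean = α/(α+β) = 14.0/46.5 = 0.3011.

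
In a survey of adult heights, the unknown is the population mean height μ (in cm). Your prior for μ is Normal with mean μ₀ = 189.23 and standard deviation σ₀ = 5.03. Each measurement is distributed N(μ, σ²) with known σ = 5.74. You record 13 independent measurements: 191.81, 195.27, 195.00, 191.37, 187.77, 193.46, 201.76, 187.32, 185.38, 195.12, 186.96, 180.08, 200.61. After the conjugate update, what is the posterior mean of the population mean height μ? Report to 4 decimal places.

191.4618

For Normal data with known variance σ², a Normal(μ₀, σ₀²) prior on μ is conjugate. Posterior precision = 1/σ₀² + n/σ²; posterior mean is the precision-weighted average of μ₀ and x̄.
Σxᵢ = 191.81 + 195.27 + 195.00 + 191.37 + 187.77 + 193.46 + 201.76 + 187.32 + 185.38 + 195.12 + 186.96 + 180.08 + 200.61 = 2491.91, so n·x̄ = 2491.91.
σ₀² = 5.03² = 25.3009, σ² = 5.74² = 32.9476; σ² + n·σ₀² = 32.9476 + 13·25.3009 = 361.8593.
Posterior mean = (μ₀/σ₀² + n·x̄/σ²)/(1/σ₀² + n/σ²) = (σ²·μ₀ + σ₀²·n·x̄)/(σ² + n·σ₀²) = (32.9476·189.23 + 25.3009·2491.91)/361.8593 = 69282.240067/361.8593 = 191.4618.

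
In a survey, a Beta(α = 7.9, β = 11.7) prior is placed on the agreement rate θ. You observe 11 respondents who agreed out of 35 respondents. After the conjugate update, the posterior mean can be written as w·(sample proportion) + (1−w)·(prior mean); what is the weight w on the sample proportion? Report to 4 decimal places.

The Beta prior is conjugate to a Binomial/Bernoulli likelihood; the update adds successes to α and failures to β.
Posterior mean = (α₀+k)/(α₀+β₀+n) = [n/(α₀+β₀+n)]·(k/n) + [(α₀+β₀)/(α₀+β₀+n)]·α₀/(α₀+β₀), so only n and the prior enter the weight.
The weight on the data is w = n/(α₀+β₀+n) = 35/(7.9+11.7+35) = 35/54.6 = 0.6410.

0.6410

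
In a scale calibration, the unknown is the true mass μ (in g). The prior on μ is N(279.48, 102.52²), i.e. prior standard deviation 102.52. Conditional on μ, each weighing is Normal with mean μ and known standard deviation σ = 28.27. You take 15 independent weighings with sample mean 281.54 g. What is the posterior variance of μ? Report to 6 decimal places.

For Normal data with known variance σ², a Normal(μ₀, σ₀²) prior on μ is conjugate. Posterior precision = 1/σ₀² + n/σ²; posterior mean is the precision-weighted average of μ₀ and x̄.
σ₀² = 102.52² = 10510.3504, σ² = 28.27² = 799.1929; σ² + n·σ₀² = 799.1929 + 15·10510.3504 = 158454.4489.
Posterior precision = 1/σ₀² + n/σ² = 1/10510.3504 + 15/799.1929 = (σ² + n·σ₀²)/(σ₀²σ²) = 158454.4489/(10510.3504·799.1929); posterior variance σₙ² = σ₀²σ²/(σ² + n·σ₀²) = 10510.3504·799.1929/158454.4489 = 53.010802.

53.010802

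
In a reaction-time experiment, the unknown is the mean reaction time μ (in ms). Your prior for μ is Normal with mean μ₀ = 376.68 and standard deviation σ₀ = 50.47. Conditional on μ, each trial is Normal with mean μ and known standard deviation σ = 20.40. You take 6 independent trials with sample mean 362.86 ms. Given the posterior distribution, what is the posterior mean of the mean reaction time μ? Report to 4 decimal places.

For Normal data with known variance σ², a Normal(μ₀, σ₀²) prior on μ is conjugate. Posterior precision = 1/σ₀² + n/σ²; posterior mean is the precision-weighted average of μ₀ and x̄.
n·x̄ = 6·362.86 = 2177.16.
σ₀² = 50.47² = 2547.2209, σ² = 20.40² = 416.16; σ² + n·σ₀² = 416.16 + 6·2547.2209 = 15699.4854.
Posterior mean = (μ₀/σ₀² + n·x̄/σ²)/(1/σ₀² + n/σ²) = (σ²·μ₀ + σ₀²·n·x̄)/(σ² + n·σ₀²) = (416.16·376.68 + 2547.2209·2177.16)/15699.4854 = 5702466.603444/15699.4854 = 363.2263.

363.2263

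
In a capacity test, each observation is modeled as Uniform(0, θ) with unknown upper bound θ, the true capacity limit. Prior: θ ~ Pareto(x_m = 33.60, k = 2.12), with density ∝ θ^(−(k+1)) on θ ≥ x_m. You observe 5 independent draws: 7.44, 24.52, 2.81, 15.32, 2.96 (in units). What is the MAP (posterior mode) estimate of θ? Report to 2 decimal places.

A Pareto(scale x_m, shape k) prior on the upper bound θ of Uniform(0, θ) is conjugate: posterior is Pareto(max(x_m, max xᵢ), k + n).
Sample maximum = 24.52; prior scale x_m = 33.60 → posterior scale = max = 33.60.
Posterior shape = 2.12 + 5 = 7.12.
The Pareto density is decreasing on [x_m, ∞), so the mode is x_m = 33.60.

33.60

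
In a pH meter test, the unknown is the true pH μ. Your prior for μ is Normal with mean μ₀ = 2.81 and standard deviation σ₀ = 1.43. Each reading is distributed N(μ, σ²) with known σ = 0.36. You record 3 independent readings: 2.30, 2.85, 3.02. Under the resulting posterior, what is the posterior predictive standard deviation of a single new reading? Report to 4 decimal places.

0.4146

For Normal data with known variance σ², a Normal(μ₀, σ₀²) prior on μ is conjugate. Posterior precision = 1/σ₀² + n/σ²; posterior mean is the precision-weighted average of μ₀ and x̄.
σ₀² = 1.43² = 2.0449, σ² = 0.36² = 0.1296; σ² + n·σ₀² = 0.1296 + 3·2.0449 = 6.2643.
Posterior precision = 1/σ₀² + n/σ² = 1/2.0449 + 3/0.1296 = (σ² + n·σ₀²)/(σ₀²σ²) = 6.2643/(2.0449·0.1296); posterior variance σₙ² = σ₀²σ²/(σ² + n·σ₀²) = 2.0449·0.1296/6.2643 = 0.042306.
Predictive variance for one new observation = σₙ² + σ² = 2.0449·0.1296/6.2643 + 0.1296 = σ²·(σ₀² + 6.2643)/6.2643 = 0.1296·8.3092/6.2643 = 0.171906; SD = √(0.1296·8.3092/6.2643) = 0.4146.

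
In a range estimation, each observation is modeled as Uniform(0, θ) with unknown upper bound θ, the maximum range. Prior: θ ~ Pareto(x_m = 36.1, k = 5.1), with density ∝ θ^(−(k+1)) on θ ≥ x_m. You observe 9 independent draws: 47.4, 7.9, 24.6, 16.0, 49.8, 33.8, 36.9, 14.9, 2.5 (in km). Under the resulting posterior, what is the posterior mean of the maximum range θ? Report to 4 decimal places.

A Pareto(scale x_m, shape k) prior on the upper bound θ of Uniform(0, θ) is conjugate: posterior is Pareto(max(x_m, max xᵢ), k + n).
Sample maximum = 49.8; prior scale x_m = 36.1 → posterior scale = max = 49.8.
Posterior shape = 5.1 + 9 = 14.1.
E[θ|data] = k·x_m/(k−1) = 14.1·49.8/13.1 = 53.6015.

53.6015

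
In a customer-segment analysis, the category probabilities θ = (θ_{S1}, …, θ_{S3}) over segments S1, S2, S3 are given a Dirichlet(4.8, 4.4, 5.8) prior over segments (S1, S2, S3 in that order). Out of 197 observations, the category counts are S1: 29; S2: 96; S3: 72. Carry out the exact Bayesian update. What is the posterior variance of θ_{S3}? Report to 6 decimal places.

The Dirichlet prior is conjugate to the Multinomial likelihood: each posterior αⱼ = prior αⱼ + observed count nⱼ.
Posterior concentration: (33.8, 100.4, 77.8), total = 212.0.
Var[θ_j] = α_j(Σα−α_j)/((Σα)²(Σα+1)) = 77.8·134.2/(212.0²·213.0) = 0.001091.

0.001091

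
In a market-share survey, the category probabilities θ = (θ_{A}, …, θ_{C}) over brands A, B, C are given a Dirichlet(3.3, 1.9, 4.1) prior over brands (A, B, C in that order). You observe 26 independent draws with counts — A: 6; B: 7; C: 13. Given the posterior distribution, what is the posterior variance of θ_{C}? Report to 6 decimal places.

The Dirichlet prior is conjugate to the Multinomial likelihood: each posterior αⱼ = prior αⱼ + observed count nⱼ.
Posterior concentration: (9.3, 8.9, 17.1), total = 35.3.
Var[θ_j] = α_j(Σα−α_j)/((Σα)²(Σα+1)) = 17.1·18.2/(35.3²·36.3) = 0.006880.

0.006880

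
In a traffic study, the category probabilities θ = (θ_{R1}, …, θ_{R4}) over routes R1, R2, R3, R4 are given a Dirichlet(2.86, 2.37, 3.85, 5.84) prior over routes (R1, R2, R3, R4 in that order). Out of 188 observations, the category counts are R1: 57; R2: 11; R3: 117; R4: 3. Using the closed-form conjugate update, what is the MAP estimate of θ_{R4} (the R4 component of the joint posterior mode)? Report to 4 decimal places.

0.0394

The Dirichlet prior is conjugate to the Multinomial likelihood: each posterior αⱼ = prior αⱼ + observed count nⱼ.
Posterior concentration: (59.86, 13.37, 120.85, 8.84), total = 202.92.
Joint mode component: (α_{R4}−1)/(Σα−K) = 7.84/198.92 = 0.0394.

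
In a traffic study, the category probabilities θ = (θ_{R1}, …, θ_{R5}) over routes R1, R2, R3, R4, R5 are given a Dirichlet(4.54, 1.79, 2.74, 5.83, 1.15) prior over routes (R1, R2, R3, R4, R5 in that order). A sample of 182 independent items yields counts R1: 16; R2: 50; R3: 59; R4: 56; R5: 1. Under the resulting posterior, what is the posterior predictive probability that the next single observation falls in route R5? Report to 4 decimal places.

The Dirichlet prior is conjugate to the Multinomial likelihood: each posterior αⱼ = prior αⱼ + observed count nⱼ.
Posterior concentration: (20.54, 51.79, 61.74, 61.83, 2.15), total = 198.05.
P(next = R5 | data) = α_{R5}/Σα = 0.0109.

0.0109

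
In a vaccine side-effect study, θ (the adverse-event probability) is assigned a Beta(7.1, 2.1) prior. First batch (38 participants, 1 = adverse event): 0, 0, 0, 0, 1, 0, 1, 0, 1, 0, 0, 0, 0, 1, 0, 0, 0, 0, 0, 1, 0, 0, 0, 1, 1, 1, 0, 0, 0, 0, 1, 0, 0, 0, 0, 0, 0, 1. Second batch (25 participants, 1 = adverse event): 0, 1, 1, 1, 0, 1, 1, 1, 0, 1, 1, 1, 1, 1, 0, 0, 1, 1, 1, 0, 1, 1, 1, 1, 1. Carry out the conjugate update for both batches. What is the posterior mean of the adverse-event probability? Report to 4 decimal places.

0.5000

The Beta prior is conjugate to a Binomial/Bernoulli likelihood; the update adds successes to α and failures to β.
After batch 1: Beta(7.1+10, 2.1+28) = Beta(17.1, 30.1).
After batch 2: Beta(17.1+19, 30.1+6) = Beta(36.1, 36.1).
Posterior mean = α/(α+β) = 36.1/72.2 = 0.5000.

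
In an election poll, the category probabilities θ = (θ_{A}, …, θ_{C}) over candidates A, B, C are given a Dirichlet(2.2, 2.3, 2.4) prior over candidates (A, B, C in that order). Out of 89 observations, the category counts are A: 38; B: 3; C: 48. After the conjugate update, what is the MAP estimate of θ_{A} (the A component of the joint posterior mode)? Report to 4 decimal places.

0.4220

The Dirichlet prior is conjugate to the Multinomial likelihood: each posterior αⱼ = prior αⱼ + observed count nⱼ.
Posterior concentration: (40.2, 5.3, 50.4), total = 95.9.
Joint mode component: (α_{A}−1)/(Σα−K) = 39.2/92.9 = 0.4220.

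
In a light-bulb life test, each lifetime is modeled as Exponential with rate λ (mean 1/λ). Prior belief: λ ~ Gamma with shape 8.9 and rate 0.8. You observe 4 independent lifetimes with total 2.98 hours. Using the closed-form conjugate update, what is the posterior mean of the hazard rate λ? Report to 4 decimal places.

With a Gamma(shape α, rate β) prior on the exponential rate λ, the posterior after n observations with total T = Σxᵢ is Gamma(α+n, β+T).
Posterior: Gamma(8.9+4, 0.8+2.98) = Gamma(12.9, 3.78).
Posterior mean of λ = α/β = 12.9/3.78 = 3.4127.

3.4127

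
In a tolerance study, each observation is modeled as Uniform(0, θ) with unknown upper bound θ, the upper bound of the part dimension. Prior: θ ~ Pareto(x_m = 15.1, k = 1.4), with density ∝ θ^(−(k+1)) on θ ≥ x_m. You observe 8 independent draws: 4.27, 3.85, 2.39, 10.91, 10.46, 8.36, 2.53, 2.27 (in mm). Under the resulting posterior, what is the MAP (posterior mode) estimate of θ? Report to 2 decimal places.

A Pareto(scale x_m, shape k) prior on the upper bound θ of Uniform(0, θ) is conjugate: posterior is Pareto(max(x_m, max xᵢ), k + n).
Sample maximum = 10.91; prior scale x_m = 15.1 → posterior scale = max = 15.10.
Posterior shape = 1.4 + 8 = 9.4.
The Pareto density is decreasing on [x_m, ∞), so the mode is x_m = 15.10.

15.10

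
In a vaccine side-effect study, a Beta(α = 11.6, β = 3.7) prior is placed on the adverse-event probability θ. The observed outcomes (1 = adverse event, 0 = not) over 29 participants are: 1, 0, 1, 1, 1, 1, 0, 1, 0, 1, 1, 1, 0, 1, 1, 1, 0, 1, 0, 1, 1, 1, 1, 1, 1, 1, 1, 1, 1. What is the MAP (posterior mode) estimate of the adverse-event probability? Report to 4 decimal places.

0.7943

The Beta prior is conjugate to a Binomial/Bernoulli likelihood; the update adds successes to α and failures to β.
Posterior: Beta(α+k, β+n−k) = Beta(11.6+23, 3.7+6) = Beta(34.6, 9.7).
Mode of Beta(a,b) for a,b>1 is (a−1)/(a+b−2) = 33.6/42.3 = 0.7943.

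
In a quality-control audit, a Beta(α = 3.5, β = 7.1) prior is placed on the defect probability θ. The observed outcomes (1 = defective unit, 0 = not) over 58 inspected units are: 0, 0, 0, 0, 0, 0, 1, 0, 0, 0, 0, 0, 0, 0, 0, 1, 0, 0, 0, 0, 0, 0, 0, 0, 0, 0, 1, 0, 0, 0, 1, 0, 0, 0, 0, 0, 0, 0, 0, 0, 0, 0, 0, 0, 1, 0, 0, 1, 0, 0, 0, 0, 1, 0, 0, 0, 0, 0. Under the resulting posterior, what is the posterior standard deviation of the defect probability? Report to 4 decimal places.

The Beta prior is conjugate to a Binomial/Bernoulli likelihood; the update adds successes to α and failures to β.
Posterior: Beta(α+k, β+n−k) = Beta(3.5+7, 7.1+51) = Beta(10.5, 58.1).
Var = αβ/((α+β)²(α+β+1)) = 10.5·58.1/(68.6²·69.6) = 0.00186255; SD = √0.00186255 = 0.0432.

0.0432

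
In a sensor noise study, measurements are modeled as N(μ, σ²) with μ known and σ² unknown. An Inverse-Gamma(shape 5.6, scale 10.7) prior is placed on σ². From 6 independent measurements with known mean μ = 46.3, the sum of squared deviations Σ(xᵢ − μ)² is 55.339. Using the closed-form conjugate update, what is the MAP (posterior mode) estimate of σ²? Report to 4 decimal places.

3.9968

With known mean μ and an Inverse-Gamma(α, β) prior on σ², the Normal likelihood is conjugate: posterior is Inv-Gamma(α + n/2, β + Σ(xᵢ−μ)²/2).
Posterior: Inv-Gamma(5.6 + 6/2, 10.7 + 55.339/2) = Inv-Gamma(8.60, 38.3695).
Mode = β/(α+1) = 38.3695/9.60 = 3.9968.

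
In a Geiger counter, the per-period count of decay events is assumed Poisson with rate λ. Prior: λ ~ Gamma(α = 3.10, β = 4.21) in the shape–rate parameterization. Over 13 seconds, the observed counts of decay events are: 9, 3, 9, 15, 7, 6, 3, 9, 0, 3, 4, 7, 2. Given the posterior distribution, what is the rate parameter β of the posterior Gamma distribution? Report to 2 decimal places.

17.21

With a Gamma(shape α, rate β) prior, the Poisson likelihood is conjugate: the posterior is Gamma(α + ΣXᵢ, β + n).
Sum of counts S = 77 over n = 13 seconds.
Posterior: Gamma(α+S, β+n) = Gamma(3.10+77, 4.21+13) = Gamma(80.10, 17.21).
Posterior β = 17.21.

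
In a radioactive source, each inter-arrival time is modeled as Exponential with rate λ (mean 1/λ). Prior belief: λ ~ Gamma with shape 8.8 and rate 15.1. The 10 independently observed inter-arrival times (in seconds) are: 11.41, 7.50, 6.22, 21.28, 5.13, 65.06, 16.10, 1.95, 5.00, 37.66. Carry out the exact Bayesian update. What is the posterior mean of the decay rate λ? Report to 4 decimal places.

0.0977

With a Gamma(shape α, rate β) prior on the exponential rate λ, the posterior after n observations with total T = Σxᵢ is Gamma(α+n, β+T).
Sum of observations T = 177.31 seconds; n = 10.
Posterior: Gamma(8.8+10, 15.1+177.31) = Gamma(18.8, 192.41).
Posterior mean of λ = α/β = 18.8/192.41 = 0.0977.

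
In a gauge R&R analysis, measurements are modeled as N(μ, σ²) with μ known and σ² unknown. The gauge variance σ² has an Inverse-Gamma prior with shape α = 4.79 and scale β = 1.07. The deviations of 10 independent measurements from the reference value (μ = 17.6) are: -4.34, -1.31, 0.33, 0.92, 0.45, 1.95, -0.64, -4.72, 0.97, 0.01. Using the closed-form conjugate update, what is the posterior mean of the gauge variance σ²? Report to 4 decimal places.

2.9170

With known mean μ and an Inverse-Gamma(α, β) prior on σ², the Normal likelihood is conjugate: posterior is Inv-Gamma(α + n/2, β + Σ(xᵢ−μ)²/2).
Σ(xᵢ−μ)² = (-4.34)² + (-1.31)² + (0.33)² + (0.92)² + (0.45)² + (1.95)² + (-0.64)² + (-4.72)² + (0.97)² + (0.01)² = 49.1410.
Posterior: Inv-Gamma(4.79 + 10/2, 1.07 + 49.1410/2) = Inv-Gamma(9.79, 25.64050).
E[σ²|data] = β/(α−1) = 25.64050/8.79 = 2.9170.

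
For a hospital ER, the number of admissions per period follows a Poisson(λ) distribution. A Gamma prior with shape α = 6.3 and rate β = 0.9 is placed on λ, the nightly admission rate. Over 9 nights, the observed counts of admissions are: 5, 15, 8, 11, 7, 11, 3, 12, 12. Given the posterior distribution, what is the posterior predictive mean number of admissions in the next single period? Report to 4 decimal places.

9.1212

With a Gamma(shape α, rate β) prior, the Poisson likelihood is conjugate: the posterior is Gamma(α + ΣXᵢ, β + n).
Sum of counts S = 84 over n = 9 nights.
Posterior: Gamma(α+S, β+n) = Gamma(6.3+84, 0.9+9) = Gamma(90.3, 9.9).
The predictive distribution for one future period is NegBinom with mean α/β = 9.1212.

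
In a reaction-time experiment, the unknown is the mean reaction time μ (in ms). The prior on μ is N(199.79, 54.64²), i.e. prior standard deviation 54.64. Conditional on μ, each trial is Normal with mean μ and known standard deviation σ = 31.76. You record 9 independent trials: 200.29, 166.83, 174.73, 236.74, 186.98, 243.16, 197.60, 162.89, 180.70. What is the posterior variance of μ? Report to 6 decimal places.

For Normal data with known variance σ², a Normal(μ₀, σ₀²) prior on μ is conjugate. Posterior precision = 1/σ₀² + n/σ²; posterior mean is the precision-weighted average of μ₀ and x̄.
σ₀² = 54.64² = 2985.5296, σ² = 31.76² = 1008.6976; σ² + n·σ₀² = 1008.6976 + 9·2985.5296 = 27878.464.
Posterior precision = 1/σ₀² + n/σ² = 1/2985.5296 + 9/1008.6976 = (σ² + n·σ₀²)/(σ₀²σ²) = 27878.464/(2985.5296·1008.6976); posterior variance σₙ² = σ₀²σ²/(σ² + n·σ₀²) = 2985.5296·1008.6976/27878.464 = 108.022327.

108.022327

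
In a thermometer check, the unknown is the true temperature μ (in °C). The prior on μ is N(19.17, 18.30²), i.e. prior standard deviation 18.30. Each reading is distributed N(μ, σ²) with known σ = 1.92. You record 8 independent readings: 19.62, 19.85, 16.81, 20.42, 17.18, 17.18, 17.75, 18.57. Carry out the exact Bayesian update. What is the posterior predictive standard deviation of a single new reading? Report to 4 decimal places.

2.0363

For Normal data with known variance σ², a Normal(μ₀, σ₀²) prior on μ is conjugate. Posterior precision = 1/σ₀² + n/σ²; posterior mean is the precision-weighted average of μ₀ and x̄.
σ₀² = 18.30² = 334.89, σ² = 1.92² = 3.6864; σ² + n·σ₀² = 3.6864 + 8·334.89 = 2682.8064.
Posterior precision = 1/σ₀² + n/σ² = 1/334.89 + 8/3.6864 = (σ² + n·σ₀²)/(σ₀²σ²) = 2682.8064/(334.89·3.6864); posterior variance σₙ² = σ₀²σ²/(σ² + n·σ₀²) = 334.89·3.6864/2682.8064 = 0.460167.
Predictive variance for one new observation = σₙ² + σ² = 334.89·3.6864/2682.8064 + 3.6864 = σ²·(σ₀² + 2682.8064)/2682.8064 = 3.6864·3017.6964/2682.8064 = 4.146567; SD = √(3.6864·3017.6964/2682.8064) = 2.0363.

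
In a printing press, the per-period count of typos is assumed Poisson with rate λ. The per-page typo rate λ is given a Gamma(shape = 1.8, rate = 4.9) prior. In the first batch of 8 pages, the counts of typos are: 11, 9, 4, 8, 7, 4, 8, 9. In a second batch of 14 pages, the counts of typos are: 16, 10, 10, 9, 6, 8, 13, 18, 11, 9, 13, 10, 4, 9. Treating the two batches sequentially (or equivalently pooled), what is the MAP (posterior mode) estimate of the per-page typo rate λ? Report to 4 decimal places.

7.6877

With a Gamma(shape α, rate β) prior, the Poisson likelihood is conjugate: the posterior is Gamma(α + ΣXᵢ, β + n).
Batch 1: sum of counts S = 60 over n = 8 pages.
After batch 1: Gamma(α+S, β+n) = Gamma(1.8+60, 4.9+8) = Gamma(61.8, 12.9).
Batch 2: sum of counts S = 146 over n = 14 pages.
After batch 2: Gamma(α+S, β+n) = Gamma(61.8+146, 12.9+14) = Gamma(207.8, 26.9).
Mode of Gamma(α,β) for α≥1 is (α−1)/β = 206.8/26.9 = 7.6877.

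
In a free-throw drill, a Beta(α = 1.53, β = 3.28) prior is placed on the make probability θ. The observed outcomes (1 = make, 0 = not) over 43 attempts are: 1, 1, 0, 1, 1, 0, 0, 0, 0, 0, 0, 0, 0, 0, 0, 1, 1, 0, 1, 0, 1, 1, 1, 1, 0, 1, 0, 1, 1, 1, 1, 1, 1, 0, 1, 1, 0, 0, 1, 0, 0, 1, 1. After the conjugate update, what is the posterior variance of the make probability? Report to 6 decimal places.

The Beta prior is conjugate to a Binomial/Bernoulli likelihood; the update adds successes to α and failures to β.
Posterior: Beta(α+k, β+n−k) = Beta(1.53+23, 3.28+20) = Beta(24.53, 23.28).
Var = αβ/((α+β)²(α+β+1)) = 24.53·23.28/(47.81²·48.81) = 0.005118.

0.005118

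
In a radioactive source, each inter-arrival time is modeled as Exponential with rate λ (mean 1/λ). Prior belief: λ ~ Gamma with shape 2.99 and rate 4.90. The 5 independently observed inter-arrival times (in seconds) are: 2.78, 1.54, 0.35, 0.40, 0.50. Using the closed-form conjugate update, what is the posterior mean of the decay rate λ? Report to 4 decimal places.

With a Gamma(shape α, rate β) prior on the exponential rate λ, the posterior after n observations with total T = Σxᵢ is Gamma(α+n, β+T).
Sum of observations T = 5.57 seconds; n = 5.
Posterior: Gamma(2.99+5, 4.90+5.57) = Gamma(7.99, 10.47).
Posterior mean of λ = α/β = 7.99/10.47 = 0.7631.

0.7631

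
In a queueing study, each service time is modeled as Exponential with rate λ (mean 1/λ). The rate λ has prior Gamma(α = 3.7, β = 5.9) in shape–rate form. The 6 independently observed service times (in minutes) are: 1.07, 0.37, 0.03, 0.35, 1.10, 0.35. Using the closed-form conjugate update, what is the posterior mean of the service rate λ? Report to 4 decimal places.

With a Gamma(shape α, rate β) prior on the exponential rate λ, the posterior after n observations with total T = Σxᵢ is Gamma(α+n, β+T).
Sum of observations T = 3.27 minutes; n = 6.
Posterior: Gamma(3.7+6, 5.9+3.27) = Gamma(9.7, 9.17).
Posterior mean of λ = α/β = 9.7/9.17 = 1.0578.

1.0578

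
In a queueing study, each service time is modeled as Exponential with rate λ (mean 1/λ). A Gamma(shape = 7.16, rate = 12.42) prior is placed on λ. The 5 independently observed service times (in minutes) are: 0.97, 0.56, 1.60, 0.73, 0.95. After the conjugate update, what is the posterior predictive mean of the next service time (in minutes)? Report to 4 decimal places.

With a Gamma(shape α, rate β) prior on the exponential rate λ, the posterior after n observations with total T = Σxᵢ is Gamma(α+n, β+T).
Sum of observations T = 4.81 minutes; n = 5.
Posterior: Gamma(7.16+5, 12.42+4.81) = Gamma(12.16, 17.23).
The predictive distribution for the next observation is Lomax; its mean is β/(α−1) = 17.23/11.16 = 1.5439.

1.5439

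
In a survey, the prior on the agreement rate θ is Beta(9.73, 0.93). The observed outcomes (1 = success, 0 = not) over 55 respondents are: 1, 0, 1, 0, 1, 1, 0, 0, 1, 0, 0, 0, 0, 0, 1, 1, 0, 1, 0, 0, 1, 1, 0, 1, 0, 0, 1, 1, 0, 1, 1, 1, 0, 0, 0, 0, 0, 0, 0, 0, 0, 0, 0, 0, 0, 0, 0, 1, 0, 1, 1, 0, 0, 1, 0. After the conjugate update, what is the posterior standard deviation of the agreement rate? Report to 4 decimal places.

0.0610

The Beta prior is conjugate to a Binomial/Bernoulli likelihood; the update adds successes to α and failures to β.
Posterior: Beta(α+k, β+n−k) = Beta(9.73+20, 0.93+35) = Beta(29.73, 35.93).
Var = αβ/((α+β)²(α+β+1)) = 29.73·35.93/(65.66²·66.66) = 0.00371694; SD = √0.00371694 = 0.0610.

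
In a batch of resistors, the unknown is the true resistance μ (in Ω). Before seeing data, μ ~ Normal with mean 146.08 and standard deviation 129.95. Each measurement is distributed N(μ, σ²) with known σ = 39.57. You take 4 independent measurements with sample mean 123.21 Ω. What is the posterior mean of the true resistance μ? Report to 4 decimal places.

For Normal data with known variance σ², a Normal(μ₀, σ₀²) prior on μ is conjugate. Posterior precision = 1/σ₀² + n/σ²; posterior mean is the precision-weighted average of μ₀ and x̄.
n·x̄ = 4·123.21 = 492.84.
σ₀² = 129.95² = 16887.0025, σ² = 39.57² = 1565.7849; σ² + n·σ₀² = 1565.7849 + 4·16887.0025 = 69113.7949.
Posterior mean = (μ₀/σ₀² + n·x̄/σ²)/(1/σ₀² + n/σ²) = (σ²·μ₀ + σ₀²·n·x̄)/(σ² + n·σ₀²) = (1565.7849·146.08 + 16887.0025·492.84)/69113.7949 = 8551320.170292/69113.7949 = 123.7281.

123.7281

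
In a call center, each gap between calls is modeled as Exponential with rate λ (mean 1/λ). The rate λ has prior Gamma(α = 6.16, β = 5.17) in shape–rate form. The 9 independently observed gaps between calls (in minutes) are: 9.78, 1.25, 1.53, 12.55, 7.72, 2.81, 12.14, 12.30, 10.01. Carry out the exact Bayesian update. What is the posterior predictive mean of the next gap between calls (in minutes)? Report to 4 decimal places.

With a Gamma(shape α, rate β) prior on the exponential rate λ, the posterior after n observations with total T = Σxᵢ is Gamma(α+n, β+T).
Sum of observations T = 70.09 minutes; n = 9.
Posterior: Gamma(6.16+9, 5.17+70.09) = Gamma(15.16, 75.26).
The predictive distribution for the next observation is Lomax; its mean is β/(α−1) = 75.26/14.16 = 5.3150.

5.3150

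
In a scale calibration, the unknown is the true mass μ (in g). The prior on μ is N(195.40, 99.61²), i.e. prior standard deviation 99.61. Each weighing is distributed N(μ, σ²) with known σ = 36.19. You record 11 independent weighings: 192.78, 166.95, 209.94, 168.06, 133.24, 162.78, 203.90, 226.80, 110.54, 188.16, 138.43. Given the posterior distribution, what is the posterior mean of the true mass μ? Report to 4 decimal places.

173.1381

For Normal data with known variance σ², a Normal(μ₀, σ₀²) prior on μ is conjugate. Posterior precision = 1/σ₀² + n/σ²; posterior mean is the precision-weighted average of μ₀ and x̄.
Σxᵢ = 192.78 + 166.95 + 209.94 + 168.06 + 133.24 + 162.78 + 203.90 + 226.80 + 110.54 + 188.16 + 138.43 = 1901.58, so n·x̄ = 1901.58.
σ₀² = 99.61² = 9922.1521, σ² = 36.19² = 1309.7161; σ² + n·σ₀² = 1309.7161 + 11·9922.1521 = 110453.3892.
Posterior mean = (μ₀/σ₀² + n·x̄/σ²)/(1/σ₀² + n/σ²) = (σ²·μ₀ + σ₀²·n·x̄)/(σ² + n·σ₀²) = (1309.7161·195.40 + 9922.1521·1901.58)/110453.3892 = 19123684.516258/110453.3892 = 173.1381.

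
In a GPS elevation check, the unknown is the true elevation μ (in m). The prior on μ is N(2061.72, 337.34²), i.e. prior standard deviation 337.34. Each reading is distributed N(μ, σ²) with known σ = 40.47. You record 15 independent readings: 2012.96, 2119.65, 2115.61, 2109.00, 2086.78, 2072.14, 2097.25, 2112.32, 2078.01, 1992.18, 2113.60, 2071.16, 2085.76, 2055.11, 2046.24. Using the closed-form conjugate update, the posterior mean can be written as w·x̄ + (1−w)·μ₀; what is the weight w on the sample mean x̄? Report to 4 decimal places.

0.9990

For Normal data with known variance σ², a Normal(μ₀, σ₀²) prior on μ is conjugate. Posterior precision = 1/σ₀² + n/σ²; posterior mean is the precision-weighted average of μ₀ and x̄.
σ₀² = 337.34² = 113798.2756, σ² = 40.47² = 1637.8209. Prior precision 1/σ₀² = 1/113798.2756; data precision n/σ² = 15/1637.8209.
w = (n/σ²)/(1/σ₀² + n/σ²) = n·σ₀²/(σ² + n·σ₀²) = 15·113798.2756/(1637.8209 + 15·113798.2756) = 1706974.134/1708611.9549 = 0.9990.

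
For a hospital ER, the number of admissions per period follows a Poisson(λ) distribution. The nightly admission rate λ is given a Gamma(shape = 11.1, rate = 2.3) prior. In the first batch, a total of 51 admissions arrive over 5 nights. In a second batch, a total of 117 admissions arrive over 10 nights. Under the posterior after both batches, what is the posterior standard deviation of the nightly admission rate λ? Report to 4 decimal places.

With a Gamma(shape α, rate β) prior, the Poisson likelihood is conjugate: the posterior is Gamma(α + ΣXᵢ, β + n).
After batch 1: Gamma(α+S, β+n) = Gamma(11.1+51, 2.3+5) = Gamma(62.1, 7.3).
After batch 2: Gamma(α+S, β+n) = Gamma(62.1+117, 7.3+10) = Gamma(179.1, 17.3).
SD = √α/β = √179.1/17.3 = 0.7736.

0.7736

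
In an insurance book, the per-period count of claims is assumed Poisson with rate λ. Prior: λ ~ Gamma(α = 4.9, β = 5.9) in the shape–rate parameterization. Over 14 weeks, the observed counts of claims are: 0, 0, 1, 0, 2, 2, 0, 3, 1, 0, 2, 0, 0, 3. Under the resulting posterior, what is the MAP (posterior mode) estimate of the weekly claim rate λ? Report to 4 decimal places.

0.8995

With a Gamma(shape α, rate β) prior, the Poisson likelihood is conjugate: the posterior is Gamma(α + ΣXᵢ, β + n).
Sum of counts S = 14 over n = 14 weeks.
Posterior: Gamma(α+S, β+n) = Gamma(4.9+14, 5.9+14) = Gamma(18.9, 19.9).
Mode of Gamma(α,β) for α≥1 is (α−1)/β = 17.9/19.9 = 0.8995.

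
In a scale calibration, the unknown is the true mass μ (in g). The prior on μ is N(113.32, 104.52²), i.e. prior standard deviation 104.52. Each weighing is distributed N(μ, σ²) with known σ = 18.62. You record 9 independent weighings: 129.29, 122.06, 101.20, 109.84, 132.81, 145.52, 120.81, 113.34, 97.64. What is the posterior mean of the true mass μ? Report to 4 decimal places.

For Normal data with known variance σ², a Normal(μ₀, σ₀²) prior on μ is conjugate. Posterior precision = 1/σ₀² + n/σ²; posterior mean is the precision-weighted average of μ₀ and x̄.
Σxᵢ = 129.29 + 122.06 + 101.20 + 109.84 + 132.81 + 145.52 + 120.81 + 113.34 + 97.64 = 1072.51, so n·x̄ = 1072.51.
σ₀² = 104.52² = 10924.4304, σ² = 18.62² = 346.7044; σ² + n·σ₀² = 346.7044 + 9·10924.4304 = 98666.578.
Posterior mean = (μ₀/σ₀² + n·x̄/σ²)/(1/σ₀² + n/σ²) = (σ²·μ₀ + σ₀²·n·x̄)/(σ² + n·σ₀²) = (346.7044·113.32 + 10924.4304·1072.51)/98666.578 = 11755849.390912/98666.578 = 119.1472.

119.1472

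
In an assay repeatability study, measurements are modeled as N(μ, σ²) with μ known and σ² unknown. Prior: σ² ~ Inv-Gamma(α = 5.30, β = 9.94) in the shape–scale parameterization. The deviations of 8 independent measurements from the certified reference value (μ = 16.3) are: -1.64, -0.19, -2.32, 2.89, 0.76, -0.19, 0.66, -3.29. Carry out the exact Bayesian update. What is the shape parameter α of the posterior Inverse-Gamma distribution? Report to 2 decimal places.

9.30

With known mean μ and an Inverse-Gamma(α, β) prior on σ², the Normal likelihood is conjugate: posterior is Inv-Gamma(α + n/2, β + Σ(xᵢ−μ)²/2).
Σ(xᵢ−μ)² = (-1.64)² + (-0.19)² + (-2.32)² + (2.89)² + (0.76)² + (-0.19)² + (0.66)² + (-3.29)² = 28.3336.
Posterior: Inv-Gamma(5.30 + 8/2, 9.94 + 28.3336/2) = Inv-Gamma(9.30, 24.10680).
Posterior α = 9.30.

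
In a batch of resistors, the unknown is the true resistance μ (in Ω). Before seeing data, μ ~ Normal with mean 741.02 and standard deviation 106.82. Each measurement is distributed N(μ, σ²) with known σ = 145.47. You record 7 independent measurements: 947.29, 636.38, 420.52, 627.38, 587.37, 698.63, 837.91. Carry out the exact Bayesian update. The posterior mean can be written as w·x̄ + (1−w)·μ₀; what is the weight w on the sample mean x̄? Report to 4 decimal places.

0.7906

For Normal data with known variance σ², a Normal(μ₀, σ₀²) prior on μ is conjugate. Posterior precision = 1/σ₀² + n/σ²; posterior mean is the precision-weighted average of μ₀ and x̄.
σ₀² = 106.82² = 11410.5124, σ² = 145.47² = 21161.5209. Prior precision 1/σ₀² = 1/11410.5124; data precision n/σ² = 7/21161.5209.
w = (n/σ²)/(1/σ₀² + n/σ²) = n·σ₀²/(σ² + n·σ₀²) = 7·11410.5124/(21161.5209 + 7·11410.5124) = 79873.5868/101035.1077 = 0.7906.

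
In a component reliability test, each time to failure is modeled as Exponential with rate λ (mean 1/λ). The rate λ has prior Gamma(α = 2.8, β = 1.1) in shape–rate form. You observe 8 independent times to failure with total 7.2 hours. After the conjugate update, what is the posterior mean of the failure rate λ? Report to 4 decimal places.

1.3012

With a Gamma(shape α, rate β) prior on the exponential rate λ, the posterior after n observations with total T = Σxᵢ is Gamma(α+n, β+T).
Posterior: Gamma(2.8+8, 1.1+7.2) = Gamma(10.8, 8.3).
Posterior mean of λ = α/β = 10.8/8.3 = 1.3012.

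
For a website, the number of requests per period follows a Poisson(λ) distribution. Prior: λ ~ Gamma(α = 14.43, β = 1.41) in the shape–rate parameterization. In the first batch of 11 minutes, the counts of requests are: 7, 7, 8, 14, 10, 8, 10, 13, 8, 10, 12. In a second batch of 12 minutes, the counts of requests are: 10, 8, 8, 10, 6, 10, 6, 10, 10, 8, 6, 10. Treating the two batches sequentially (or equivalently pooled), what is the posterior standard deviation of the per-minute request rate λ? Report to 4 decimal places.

0.6124

With a Gamma(shape α, rate β) prior, the Poisson likelihood is conjugate: the posterior is Gamma(α + ΣXᵢ, β + n).
Batch 1: sum of counts S = 107 over n = 11 minutes.
After batch 1: Gamma(α+S, β+n) = Gamma(14.43+107, 1.41+11) = Gamma(121.43, 12.41).
Batch 2: sum of counts S = 102 over n = 12 minutes.
After batch 2: Gamma(α+S, β+n) = Gamma(121.43+102, 12.41+12) = Gamma(223.43, 24.41).
SD = √α/β = √223.43/24.41 = 0.6124.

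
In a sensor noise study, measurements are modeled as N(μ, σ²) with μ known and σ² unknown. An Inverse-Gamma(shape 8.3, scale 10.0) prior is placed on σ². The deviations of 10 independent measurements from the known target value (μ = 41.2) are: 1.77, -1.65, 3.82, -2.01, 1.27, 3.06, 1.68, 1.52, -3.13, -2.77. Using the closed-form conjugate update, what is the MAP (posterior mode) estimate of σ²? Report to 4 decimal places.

2.7296

With known mean μ and an Inverse-Gamma(α, β) prior on σ², the Normal likelihood is conjugate: posterior is Inv-Gamma(α + n/2, β + Σ(xᵢ−μ)²/2).
Σ(xᵢ−μ)² = (1.77)² + (-1.65)² + (3.82)² + (-2.01)² + (1.27)² + (3.06)² + (1.68)² + (1.52)² + (-3.13)² + (-2.77)² = 58.0670.
Posterior: Inv-Gamma(8.3 + 10/2, 10.0 + 58.0670/2) = Inv-Gamma(13.30, 39.03350).
Mode = β/(α+1) = 39.03350/14.30 = 2.7296.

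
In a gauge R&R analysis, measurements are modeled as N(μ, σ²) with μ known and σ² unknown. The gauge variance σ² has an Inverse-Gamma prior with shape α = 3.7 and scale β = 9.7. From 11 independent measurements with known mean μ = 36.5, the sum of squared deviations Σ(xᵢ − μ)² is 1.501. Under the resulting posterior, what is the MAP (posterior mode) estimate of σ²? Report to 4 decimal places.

1.0246

With known mean μ and an Inverse-Gamma(α, β) prior on σ², the Normal likelihood is conjugate: posterior is Inv-Gamma(α + n/2, β + Σ(xᵢ−μ)²/2).
Posterior: Inv-Gamma(3.7 + 11/2, 9.7 + 1.501/2) = Inv-Gamma(9.20, 10.4505).
Mode = β/(α+1) = 10.4505/10.20 = 1.0246.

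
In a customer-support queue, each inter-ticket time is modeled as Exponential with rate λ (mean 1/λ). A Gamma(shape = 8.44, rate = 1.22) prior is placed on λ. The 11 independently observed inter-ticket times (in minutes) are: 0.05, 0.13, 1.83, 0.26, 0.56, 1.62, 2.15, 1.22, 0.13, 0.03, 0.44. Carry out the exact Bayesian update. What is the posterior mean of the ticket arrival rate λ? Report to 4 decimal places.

With a Gamma(shape α, rate β) prior on the exponential rate λ, the posterior after n observations with total T = Σxᵢ is Gamma(α+n, β+T).
Sum of observations T = 8.42 minutes; n = 11.
Posterior: Gamma(8.44+11, 1.22+8.42) = Gamma(19.44, 9.64).
Posterior mean of λ = α/β = 19.44/9.64 = 2.0166.

2.0166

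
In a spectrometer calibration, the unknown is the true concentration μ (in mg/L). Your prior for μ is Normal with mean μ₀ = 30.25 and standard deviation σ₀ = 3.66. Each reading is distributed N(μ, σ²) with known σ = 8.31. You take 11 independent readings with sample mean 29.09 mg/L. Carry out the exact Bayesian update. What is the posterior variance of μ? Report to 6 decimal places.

4.274561

For Normal data with known variance σ², a Normal(μ₀, σ₀²) prior on μ is conjugate. Posterior precision = 1/σ₀² + n/σ²; posterior mean is the precision-weighted average of μ₀ and x̄.
σ₀² = 3.66² = 13.3956, σ² = 8.31² = 69.0561; σ² + n·σ₀² = 69.0561 + 11·13.3956 = 216.4077.
Posterior precision = 1/σ₀² + n/σ² = 1/13.3956 + 11/69.0561 = (σ² + n·σ₀²)/(σ₀²σ²) = 216.4077/(13.3956·69.0561); posterior variance σₙ² = σ₀²σ²/(σ² + n·σ₀²) = 13.3956·69.0561/216.4077 = 4.274561.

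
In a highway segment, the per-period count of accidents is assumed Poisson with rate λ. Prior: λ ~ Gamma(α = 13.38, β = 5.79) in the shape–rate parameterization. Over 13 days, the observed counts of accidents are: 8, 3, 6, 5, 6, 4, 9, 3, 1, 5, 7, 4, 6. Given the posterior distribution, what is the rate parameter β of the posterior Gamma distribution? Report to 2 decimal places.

18.79

With a Gamma(shape α, rate β) prior, the Poisson likelihood is conjugate: the posterior is Gamma(α + ΣXᵢ, β + n).
Sum of counts S = 67 over n = 13 days.
Posterior: Gamma(α+S, β+n) = Gamma(13.38+67, 5.79+13) = Gamma(80.38, 18.79).
Posterior β = 18.79.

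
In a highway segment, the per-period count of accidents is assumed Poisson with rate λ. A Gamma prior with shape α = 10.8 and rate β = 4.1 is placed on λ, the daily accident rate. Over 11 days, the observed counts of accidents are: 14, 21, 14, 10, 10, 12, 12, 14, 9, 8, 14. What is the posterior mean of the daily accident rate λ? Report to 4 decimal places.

With a Gamma(shape α, rate β) prior, the Poisson likelihood is conjugate: the posterior is Gamma(α + ΣXᵢ, β + n).
Sum of counts S = 138 over n = 11 days.
Posterior: Gamma(α+S, β+n) = Gamma(10.8+138, 4.1+11) = Gamma(148.8, 15.1).
Posterior mean = α/β = 148.8/15.1 = 9.8543.

9.8543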